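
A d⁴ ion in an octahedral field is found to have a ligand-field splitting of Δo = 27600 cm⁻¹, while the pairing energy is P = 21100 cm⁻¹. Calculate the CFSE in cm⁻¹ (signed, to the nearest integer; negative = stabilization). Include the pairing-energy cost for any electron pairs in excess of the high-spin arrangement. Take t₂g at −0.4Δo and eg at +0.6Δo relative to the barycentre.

-23060

Δo > P, so pairing is preferred: the ground state is low-spin.
Configuration: t₂g⁴ eg⁰.
Orbital CFSE = -1.6Δo = -1.6 × 27600 = -44160 cm⁻¹.
Excess pairs vs high-spin: 1 − 0 = 1; pairing cost = +21100 cm⁻¹.
Net CFSE = -44160 + 21100 = -23060 cm⁻¹.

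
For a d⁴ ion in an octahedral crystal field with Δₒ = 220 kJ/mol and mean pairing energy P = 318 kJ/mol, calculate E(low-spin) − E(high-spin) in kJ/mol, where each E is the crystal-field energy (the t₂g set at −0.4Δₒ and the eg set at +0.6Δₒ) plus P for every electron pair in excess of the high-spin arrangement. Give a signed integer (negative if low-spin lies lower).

98

High-spin: t₂g³ eg¹, CFSE = -0.6Δₒ = -132 kJ/mol.
Low-spin: t₂g⁴ eg⁰, orbital CFSE = -1.6Δₒ = -352 kJ/mol; plus 1 excess pair × P = +318 kJ/mol; total -34 kJ/mol.
E(LS) − E(HS) = -34 − (-132) = 98 kJ/mol.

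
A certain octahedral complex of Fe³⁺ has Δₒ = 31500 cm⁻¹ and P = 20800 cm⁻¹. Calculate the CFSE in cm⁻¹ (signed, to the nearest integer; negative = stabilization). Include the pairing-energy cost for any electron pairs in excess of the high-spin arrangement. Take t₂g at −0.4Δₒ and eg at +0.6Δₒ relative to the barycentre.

-21400

Fe³⁺: group 8, so d-count = 8 − 3 = 5.
With Δₒ > P the complex is low-spin.
Filling d⁵ accordingly: t₂g⁵ eg⁰.
Orbital CFSE = -2.0Δₒ = -2.0 × 31500 = -63000 cm⁻¹.
Excess pairs vs high-spin: 2 − 0 = 2; pairing cost = +41600 cm⁻¹.
Net CFSE = -63000 + 41600 = -21400 cm⁻¹.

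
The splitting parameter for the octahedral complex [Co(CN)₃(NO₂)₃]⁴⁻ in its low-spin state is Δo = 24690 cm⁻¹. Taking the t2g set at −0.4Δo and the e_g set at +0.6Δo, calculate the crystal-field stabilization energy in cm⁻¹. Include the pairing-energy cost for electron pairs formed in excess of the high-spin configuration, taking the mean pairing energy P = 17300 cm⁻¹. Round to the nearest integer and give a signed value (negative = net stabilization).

Ligand charges: 3×(-1) from CN⁻ and 3×(-1) from NO₂⁻ sum to -6; with overall charge -4, Co is +2.
Group 9 minus oxidation state +2 gives a d⁷ configuration for Co²⁺.
Electron filling gives t2g^6 e_g^1.
Orbital CFSE = 6(-0.4) + 1(0.6) = -1.8Δo = -1.8 × 24690 = -44442 cm⁻¹.
High-spin d⁷ would be t2g^5 e_g^2 with 2 pairs; low-spin has 3, so 1 excess pair costs +1P = +17300 cm⁻¹.
Combining: -44442 + 17300 = -27142 cm⁻¹.

-27142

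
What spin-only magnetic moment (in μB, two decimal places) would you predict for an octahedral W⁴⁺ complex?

W is in group 6, so W⁴⁺ is d² (6 − 4 = 2).
Configuration: t₂g² eg⁰ → 2 unpaired electrons.
μ(spin-only) = √[2(2+2)] = √8 ≈ 2.83 μB.

2.83 μB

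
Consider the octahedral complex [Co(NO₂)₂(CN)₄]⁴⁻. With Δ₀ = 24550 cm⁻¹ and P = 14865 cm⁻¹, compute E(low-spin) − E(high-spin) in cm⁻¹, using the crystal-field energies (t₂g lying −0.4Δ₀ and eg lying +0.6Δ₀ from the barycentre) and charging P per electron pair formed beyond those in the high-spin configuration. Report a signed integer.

-9685

Ligand charges: 2×(-1) from NO₂⁻ and 4×(-1) from CN⁻ sum to -6; with overall charge -4, Co is +2.
Co²⁺: group 9, so d-count = 9 − 2 = 7.
High-spin d⁷ fills as t₂g⁵ eg² with CFSE 5(−0.4) + 2(+0.6) = -0.8Δ₀ = -19640 cm⁻¹.
Low-spin t₂g⁶ eg¹ gives -1.8Δ₀ = -44190 cm⁻¹, but forming 1 extra pair costs 1P = 14865 cm⁻¹, so E(LS) = -44190 + 14865 = -29325 cm⁻¹.
Thus E(LS) − E(HS) = -9685 cm⁻¹.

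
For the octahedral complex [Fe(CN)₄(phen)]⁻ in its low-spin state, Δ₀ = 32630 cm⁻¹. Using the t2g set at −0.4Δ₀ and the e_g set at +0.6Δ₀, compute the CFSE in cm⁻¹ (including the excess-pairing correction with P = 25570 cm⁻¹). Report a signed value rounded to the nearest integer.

Ligand charges: 4×(-1) from CN⁻ and 1×(+0) from phen sum to -4; with overall charge -1, Fe is +3.
Group 8 minus oxidation state +3 gives a d⁵ configuration for Fe³⁺.
Configuration: t2g^5 e_g^0.
CFSE(orbital) = 5×(-0.4Δ₀) + 0×(0.6Δ₀) = -2.0Δ₀; with Δ₀ = 32630 cm⁻¹ that is -65260 cm⁻¹.
Pairing penalty: 2 pairs vs 0 in the high-spin reference → 2 extra × P = 51140 cm⁻¹.
Combining: -65260 + 51140 = -14120 cm⁻¹.

-14120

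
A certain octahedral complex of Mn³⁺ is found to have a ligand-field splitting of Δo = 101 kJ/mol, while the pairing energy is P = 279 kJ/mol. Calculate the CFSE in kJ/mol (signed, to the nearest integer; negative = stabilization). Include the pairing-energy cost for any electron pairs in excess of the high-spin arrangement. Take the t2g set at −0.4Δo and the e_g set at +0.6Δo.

Group 7 minus oxidation state +3 gives a d⁴ configuration for Mn³⁺.
Δo < P, so pairing is avoided: the ground state is high-spin.
That gives t2g^3 e_g^1.
Orbital CFSE = -0.6Δo = -0.6 × 101 = -61 kJ/mol.
High-spin has no excess pairs, so no pairing correction applies.

-61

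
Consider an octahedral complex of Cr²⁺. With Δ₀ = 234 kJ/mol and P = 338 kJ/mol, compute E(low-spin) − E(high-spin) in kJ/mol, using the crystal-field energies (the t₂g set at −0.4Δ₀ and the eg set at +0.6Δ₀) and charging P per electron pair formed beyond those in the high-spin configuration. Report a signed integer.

Cr is in group 6, so Cr²⁺ is d⁴ (6 − 2 = 4).
High-spin: t₂g³ eg¹, CFSE = -0.6Δ₀ = -140 kJ/mol.
Low-spin: t₂g⁴ eg⁰, orbital CFSE = -1.6Δ₀ = -374 kJ/mol; plus 1 excess pair × P = +338 kJ/mol; total -36 kJ/mol.
The difference is -36 − (-140) = 104 kJ/mol, so high-spin lies lower.

104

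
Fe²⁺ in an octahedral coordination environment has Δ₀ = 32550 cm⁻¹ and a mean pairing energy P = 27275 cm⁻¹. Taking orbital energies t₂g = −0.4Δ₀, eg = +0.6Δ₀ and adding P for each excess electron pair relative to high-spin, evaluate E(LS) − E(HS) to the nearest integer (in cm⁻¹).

-10550

Fe is in group 8, so Fe²⁺ is d⁶ (8 − 2 = 6).
In the high-spin limit (t₂g⁴ eg²) the orbital term is -0.4Δ₀ = -13020 cm⁻¹, with no excess pairing.
Low-spin: t₂g⁶ eg⁰, orbital CFSE = -2.4Δ₀ = -78120 cm⁻¹; plus 2 excess pairs × P = +54550 cm⁻¹; total -23570 cm⁻¹.
E(LS) − E(HS) = -23570 − (-13020) = -10550 cm⁻¹.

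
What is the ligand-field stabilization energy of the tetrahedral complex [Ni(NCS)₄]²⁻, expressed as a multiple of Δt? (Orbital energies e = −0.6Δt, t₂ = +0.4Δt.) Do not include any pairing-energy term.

-0.8 Δt

Each NCS⁻ contributes -1; 4 × (-1) = -4. With overall charge -2, Ni is in the +2 oxidation state.
Ni sits in group 10; removing 2 electrons leaves Ni²⁺ with 10 − 2 = 8 d electrons.
Tetrahedral splitting is small, so the complex is high-spin.
Configuration: e⁴ t₂⁴.
CFSE = 4(-0.6Δt) + 4(0.4Δt) = -2.4Δt + 1.6Δt = -0.8Δt.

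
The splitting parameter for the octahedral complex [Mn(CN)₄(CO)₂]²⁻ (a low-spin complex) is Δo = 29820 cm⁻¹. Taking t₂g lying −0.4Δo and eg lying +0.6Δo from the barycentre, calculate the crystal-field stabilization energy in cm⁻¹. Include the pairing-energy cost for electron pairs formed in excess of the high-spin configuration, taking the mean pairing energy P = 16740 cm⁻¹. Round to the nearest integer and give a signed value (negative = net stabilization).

-26160

Ligand charges: 4×(-1) from CN⁻ and 2×(+0) from CO sum to -4; with overall charge -2, Mn is +2.
Mn sits in group 7; removing 2 electrons leaves Mn²⁺ with 7 − 2 = 5 d electrons.
The d⁵ electrons fill as t₂g⁵ eg⁰.
Orbital CFSE = 5(-0.4) + 0(0.6) = -2.0Δo = -2.0 × 29820 = -59640 cm⁻¹.
Pairing penalty: 2 pairs vs 0 in the high-spin reference → 2 extra × P = 33480 cm⁻¹.
Net CFSE = -59640 + 33480 = -26160 cm⁻¹.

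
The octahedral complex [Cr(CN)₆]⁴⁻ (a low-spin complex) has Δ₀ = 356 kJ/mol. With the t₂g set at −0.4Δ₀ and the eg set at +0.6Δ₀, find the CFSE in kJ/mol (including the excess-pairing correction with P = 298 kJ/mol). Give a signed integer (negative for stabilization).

-272

Each CN⁻ contributes -1; 6 × (-1) = -6. With overall charge -4, Cr is in the +2 oxidation state.
Cr²⁺: group 6, so d-count = 6 − 2 = 4.
Electron filling gives t₂g⁴ eg⁰.
CFSE(orbital) = 4×(-0.4Δ₀) + 0×(0.6Δ₀) = -1.6Δ₀; with Δ₀ = 356 kJ/mol that is -570 kJ/mol.
Pairing penalty: 1 pair vs 0 in the high-spin reference → 1 extra × P = 298 kJ/mol.
Combining: -570 + 298 = -272 kJ/mol.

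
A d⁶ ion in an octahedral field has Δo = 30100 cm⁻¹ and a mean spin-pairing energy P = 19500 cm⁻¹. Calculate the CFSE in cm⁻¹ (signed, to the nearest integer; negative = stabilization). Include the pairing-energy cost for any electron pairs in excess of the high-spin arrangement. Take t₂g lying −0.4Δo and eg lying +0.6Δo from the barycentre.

-33240

With Δo > P the complex is low-spin.
Configuration: t₂g⁶ eg⁰.
Orbital CFSE = -2.4Δo = -2.4 × 30100 = -72240 cm⁻¹.
Excess pairs vs high-spin: 3 − 1 = 2; pairing cost = +39000 cm⁻¹.
Net CFSE = -72240 + 39000 = -33240 cm⁻¹.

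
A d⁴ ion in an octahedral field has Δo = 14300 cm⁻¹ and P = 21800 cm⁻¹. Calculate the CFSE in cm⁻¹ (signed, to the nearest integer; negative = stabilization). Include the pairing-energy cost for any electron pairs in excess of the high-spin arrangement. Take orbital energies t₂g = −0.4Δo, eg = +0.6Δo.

-8580

With Δo < P the complex is high-spin.
Filling d⁴ accordingly: t₂g³ eg¹.
Orbital CFSE = -0.6Δo = -0.6 × 14300 = -8580 cm⁻¹.
High-spin has no excess pairs, so no pairing correction applies.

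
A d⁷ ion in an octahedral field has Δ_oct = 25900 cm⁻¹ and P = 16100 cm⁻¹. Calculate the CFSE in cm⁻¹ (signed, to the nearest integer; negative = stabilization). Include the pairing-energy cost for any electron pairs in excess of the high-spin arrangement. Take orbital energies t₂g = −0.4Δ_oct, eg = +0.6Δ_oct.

-30520

With Δ_oct > P the complex is low-spin.
Filling d⁷ accordingly: t₂g⁶ eg¹.
Orbital CFSE = -1.8Δ_oct = -1.8 × 25900 = -46620 cm⁻¹.
Excess pairs vs high-spin: 3 − 2 = 1; pairing cost = +16100 cm⁻¹.
Net CFSE = -46620 + 16100 = -30520 cm⁻¹.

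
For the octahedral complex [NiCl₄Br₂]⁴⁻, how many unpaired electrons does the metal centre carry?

Ligand charges: 4×(-1) from Cl⁻ and 2×(-1) from Br⁻ sum to -6; with overall charge -4, Ni is +2.
Ni²⁺: group 10, so d-count = 10 − 2 = 8.
Configuration: t₂g⁶ eg², giving 2 unpaired electrons.

2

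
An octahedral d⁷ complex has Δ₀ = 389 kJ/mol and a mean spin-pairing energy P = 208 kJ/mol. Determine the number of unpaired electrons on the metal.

1

Δ₀ > P, so pairing is preferred: the ground state is low-spin.
Filling d⁷ accordingly: t₂g⁶ eg¹.
Unpaired electrons: 1.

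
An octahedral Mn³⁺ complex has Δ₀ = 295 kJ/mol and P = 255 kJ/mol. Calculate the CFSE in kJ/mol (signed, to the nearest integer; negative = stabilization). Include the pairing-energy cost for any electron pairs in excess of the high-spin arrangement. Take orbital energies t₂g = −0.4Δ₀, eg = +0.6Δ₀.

-217

Mn³⁺: group 7, so d-count = 7 − 3 = 4.
With Δ₀ > P the complex is low-spin.
That gives t₂g⁴ eg⁰.
Orbital CFSE = -1.6Δ₀ = -1.6 × 295 = -472 kJ/mol.
Excess pairs vs high-spin: 1 − 0 = 1; pairing cost = +255 kJ/mol.
Net CFSE = -472 + 255 = -217 kJ/mol.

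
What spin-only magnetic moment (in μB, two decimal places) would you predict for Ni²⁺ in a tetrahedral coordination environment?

2.83 μB

Ni is in group 10, so Ni²⁺ is d⁸ (10 − 2 = 8).
With tetrahedral geometry the complex is necessarily high-spin.
Configuration: e⁴ t₂⁴ → 2 unpaired electrons.
μ(spin-only) = √[2(2+2)] = √8 ≈ 2.83 μB.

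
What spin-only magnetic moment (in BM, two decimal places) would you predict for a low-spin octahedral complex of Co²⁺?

1.73 BM

Co sits in group 9; removing 2 electrons leaves Co²⁺ with 9 − 2 = 7 d electrons.
Configuration: t2g^6 e_g^1 → 1 unpaired electron.
μ(spin-only) = √[1(1+2)] = √3 ≈ 1.73 BM.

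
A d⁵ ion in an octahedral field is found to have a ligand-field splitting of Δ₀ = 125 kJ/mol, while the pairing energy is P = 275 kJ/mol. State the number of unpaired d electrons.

With Δ₀ < P the complex is high-spin.
That gives t2g^3 e_g^2.
Unpaired electrons: 5.

5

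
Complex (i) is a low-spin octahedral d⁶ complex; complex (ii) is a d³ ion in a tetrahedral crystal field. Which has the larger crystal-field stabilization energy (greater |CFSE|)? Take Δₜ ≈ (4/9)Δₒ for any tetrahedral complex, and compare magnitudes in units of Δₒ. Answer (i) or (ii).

(i)

(i): t₂g⁶ eg⁰, CFSE = -2.4Δₒ.
(ii): Tetrahedral fields are weak (Δₜ ≈ 4/9 Δₒ), so electrons fill high-spin; e² t₂¹, CFSE = -0.8Δₜ ≈ -0.36Δₒ.
So (i) has the larger |CFSE|.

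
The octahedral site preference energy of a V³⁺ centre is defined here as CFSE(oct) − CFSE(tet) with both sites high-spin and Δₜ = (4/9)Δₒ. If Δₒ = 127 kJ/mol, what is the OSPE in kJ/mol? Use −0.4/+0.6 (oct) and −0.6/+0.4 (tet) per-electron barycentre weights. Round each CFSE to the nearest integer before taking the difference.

Group 5 minus oxidation state +3 gives a d² configuration for V³⁺.
Octahedral high-spin t₂g² eg⁰: CFSE = -0.8 × 127 = -102 kJ/mol.
Tetrahedral: e² t₂⁰, CFSE = 2(−0.6) + 0(+0.4) = -1.2Δₜ = -1.2 × (4/9) × 127 = -68 kJ/mol.
Subtracting, OSPE = -102 − (-68) = -34 kJ/mol.

-34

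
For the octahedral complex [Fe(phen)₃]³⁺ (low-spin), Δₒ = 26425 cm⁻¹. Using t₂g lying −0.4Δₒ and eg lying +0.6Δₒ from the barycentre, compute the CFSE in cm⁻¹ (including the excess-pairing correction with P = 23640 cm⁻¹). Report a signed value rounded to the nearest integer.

-5570

phen is neutral, so the +3 overall charge sits on Fe: oxidation state +3.
Fe³⁺: group 8, so d-count = 8 − 3 = 5.
Electron filling gives t₂g⁵ eg⁰.
Orbital CFSE = 5(-0.4) + 0(0.6) = -2.0Δₒ = -2.0 × 26425 = -52850 cm⁻¹.
High-spin d⁵ would be t₂g³ eg² with 0 pairs; low-spin has 2, so 2 excess pairs cost +2P = +47280 cm⁻¹.
Overall CFSE = -52850 + 47280 = -5570 cm⁻¹.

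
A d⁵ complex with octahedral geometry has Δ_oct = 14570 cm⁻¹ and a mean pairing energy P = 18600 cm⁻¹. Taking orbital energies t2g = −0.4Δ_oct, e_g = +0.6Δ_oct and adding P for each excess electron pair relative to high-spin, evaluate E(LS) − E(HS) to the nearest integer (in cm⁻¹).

8060

High-spin: t2g^3 e_g^2, CFSE = 0.0Δ_oct = 0 cm⁻¹.
Low-spin: t2g^5 e_g^0, orbital CFSE = -2.0Δ_oct = -29140 cm⁻¹; plus 2 excess pairs × P = +37200 cm⁻¹; total 8060 cm⁻¹.
E(LS) − E(HS) = 8060 − (0) = 8060 cm⁻¹.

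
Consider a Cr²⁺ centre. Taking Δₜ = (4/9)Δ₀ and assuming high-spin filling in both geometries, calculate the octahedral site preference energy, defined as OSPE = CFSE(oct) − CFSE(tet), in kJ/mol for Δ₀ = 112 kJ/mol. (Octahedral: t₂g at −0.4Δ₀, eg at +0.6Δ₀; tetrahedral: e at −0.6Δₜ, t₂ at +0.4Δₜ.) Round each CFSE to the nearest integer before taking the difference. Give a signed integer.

Cr is in group 6, so Cr²⁺ is d⁴ (6 − 2 = 4).
Octahedral high-spin t₂g³ eg¹: CFSE = -0.6 × 112 = -67 kJ/mol.
In a tetrahedral site the filling is e² t₂²: CFSE(tet) = -0.4Δₜ = -0.4 × (4/9)(112) = -20 kJ/mol.
Subtracting, OSPE = -67 − (-20) = -47 kJ/mol.

-47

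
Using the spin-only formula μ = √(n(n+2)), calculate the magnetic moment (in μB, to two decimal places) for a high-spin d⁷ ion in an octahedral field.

Configuration: t₂g⁵ eg² → 3 unpaired electrons.
μ(spin-only) = √[3(3+2)] = √15 ≈ 3.87 μB.

3.87 μB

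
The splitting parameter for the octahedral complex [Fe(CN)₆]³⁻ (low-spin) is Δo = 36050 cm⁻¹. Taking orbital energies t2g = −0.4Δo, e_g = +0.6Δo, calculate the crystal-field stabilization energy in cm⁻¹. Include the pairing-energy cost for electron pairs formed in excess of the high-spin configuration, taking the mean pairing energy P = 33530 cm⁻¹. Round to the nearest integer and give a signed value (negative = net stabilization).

-5040

Each CN⁻ contributes -1; 6 × (-1) = -6. With overall charge -3, Fe is in the +3 oxidation state.
Fe³⁺: group 8, so d-count = 8 − 3 = 5.
Configuration: t2g^5 e_g^0.
Orbital CFSE = 5(-0.4) + 0(0.6) = -2.0Δo = -2.0 × 36050 = -72100 cm⁻¹.
Pairing penalty: 2 pairs vs 0 in the high-spin reference → 2 extra × P = 67060 cm⁻¹.
Overall CFSE = -72100 + 67060 = -5040 cm⁻¹.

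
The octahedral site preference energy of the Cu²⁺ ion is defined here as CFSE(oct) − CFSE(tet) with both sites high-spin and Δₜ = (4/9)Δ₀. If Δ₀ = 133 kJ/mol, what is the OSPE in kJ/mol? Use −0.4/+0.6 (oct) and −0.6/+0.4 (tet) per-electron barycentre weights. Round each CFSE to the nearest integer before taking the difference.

Cu sits in group 11; removing 2 electrons leaves Cu²⁺ with 11 − 2 = 9 d electrons.
In an octahedral site d⁹ (HS) is t2g^6 e_g^3, giving CFSE(oct) = -0.6Δ₀ = -80 kJ/mol.
Tetrahedral: e^4 t2^5, CFSE = 4(−0.6) + 5(+0.4) = -0.4Δₜ = -0.4 × (4/9) × 133 = -24 kJ/mol.
OSPE = -80 − (-24) = -56 kJ/mol.

-56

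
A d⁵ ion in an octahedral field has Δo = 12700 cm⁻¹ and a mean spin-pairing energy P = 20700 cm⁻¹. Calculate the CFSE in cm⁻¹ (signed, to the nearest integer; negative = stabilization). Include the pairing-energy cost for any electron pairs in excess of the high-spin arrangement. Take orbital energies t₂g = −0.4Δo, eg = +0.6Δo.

With Δo < P the complex is high-spin.
Filling d⁵ accordingly: t₂g³ eg².
Orbital CFSE = 0.0Δo = 0.0 × 12700 = 0 cm⁻¹.
High-spin has no excess pairs, so no pairing correction applies.

0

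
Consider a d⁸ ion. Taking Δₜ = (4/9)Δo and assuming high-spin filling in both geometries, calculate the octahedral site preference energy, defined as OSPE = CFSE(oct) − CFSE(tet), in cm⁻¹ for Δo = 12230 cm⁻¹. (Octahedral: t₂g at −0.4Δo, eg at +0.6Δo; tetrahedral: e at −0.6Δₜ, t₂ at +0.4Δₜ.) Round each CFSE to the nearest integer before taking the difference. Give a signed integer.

-10328

Octahedral high-spin t₂g⁶ eg²: CFSE = -1.2 × 12230 = -14676 cm⁻¹.
In a tetrahedral site the filling is e⁴ t₂⁴: CFSE(tet) = -0.8Δₜ = -0.8 × (4/9)(12230) = -4348 cm⁻¹.
OSPE = CFSE(oct) − CFSE(tet) = -14676 − (-4348) = -10328 cm⁻¹.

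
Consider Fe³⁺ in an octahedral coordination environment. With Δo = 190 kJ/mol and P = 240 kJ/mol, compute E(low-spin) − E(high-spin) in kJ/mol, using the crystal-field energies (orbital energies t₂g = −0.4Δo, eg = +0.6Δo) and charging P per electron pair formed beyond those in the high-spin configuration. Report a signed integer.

100

Fe is in group 8, so Fe³⁺ is d⁵ (8 − 3 = 5).
High-spin: t₂g³ eg², CFSE = 0.0Δo = 0 kJ/mol.
Low-spin t₂g⁵ eg⁰ gives -2.0Δo = -380 kJ/mol, but forming 2 extra pairs costs 2P = 480 kJ/mol, so E(LS) = -380 + 480 = 100 kJ/mol.
E(LS) − E(HS) = 100 − (0) = 100 kJ/mol.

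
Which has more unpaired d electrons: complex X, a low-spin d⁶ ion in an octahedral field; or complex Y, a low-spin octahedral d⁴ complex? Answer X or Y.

Y

X: t₂g⁶ eg⁰ → 0 unpaired.
Y: t₂g⁴ eg⁰ → 2 unpaired.
So Y has more unpaired electrons.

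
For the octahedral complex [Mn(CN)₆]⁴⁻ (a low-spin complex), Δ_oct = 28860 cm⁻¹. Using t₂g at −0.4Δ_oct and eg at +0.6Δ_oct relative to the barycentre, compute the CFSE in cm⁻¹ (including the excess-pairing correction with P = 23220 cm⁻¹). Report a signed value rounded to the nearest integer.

Each CN⁻ contributes -1; 6 × (-1) = -6. With overall charge -4, Mn is in the +2 oxidation state.
Mn sits in group 7; removing 2 electrons leaves Mn²⁺ with 7 − 2 = 5 d electrons.
Electron filling gives t₂g⁵ eg⁰.
CFSE(orbital) = 5×(-0.4Δ_oct) + 0×(0.6Δ_oct) = -2.0Δ_oct; with Δ_oct = 28860 cm⁻¹ that is -57720 cm⁻¹.
Relative to high-spin t₂g³ eg² (0 paired), the low-spin configuration has 2 additional pairs, contributing +2 × 23220 = +46440 cm⁻¹.
Net CFSE = -57720 + 46440 = -11280 cm⁻¹.

-11280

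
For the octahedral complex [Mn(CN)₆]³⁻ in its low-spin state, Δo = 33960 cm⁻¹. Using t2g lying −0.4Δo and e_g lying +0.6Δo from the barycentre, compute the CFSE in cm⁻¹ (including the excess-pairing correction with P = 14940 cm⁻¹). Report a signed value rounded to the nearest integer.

Each CN⁻ contributes -1; 6 × (-1) = -6. With overall charge -3, Mn is in the +3 oxidation state.
Group 7 minus oxidation state +3 gives a d⁴ configuration for Mn³⁺.
The d⁴ electrons fill as t2g^4 e_g^0.
The orbital stabilization is -1.6Δo = -1.6 × 33960 = -54336 cm⁻¹.
Relative to high-spin t2g^3 e_g^1 (0 paired), the low-spin configuration has 1 additional pair, contributing +1 × 14940 = +14940 cm⁻¹.
Combining: -54336 + 14940 = -39396 cm⁻¹.

-39396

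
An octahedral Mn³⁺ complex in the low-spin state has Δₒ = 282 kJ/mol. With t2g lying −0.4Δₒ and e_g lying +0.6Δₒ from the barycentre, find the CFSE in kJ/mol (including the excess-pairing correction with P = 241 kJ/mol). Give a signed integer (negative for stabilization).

Mn sits in group 7; removing 3 electrons leaves Mn³⁺ with 7 − 3 = 4 d electrons.
The d⁴ electrons fill as t2g^4 e_g^0.
The orbital stabilization is -1.6Δₒ = -1.6 × 282 = -451 kJ/mol.
Pairing penalty: 1 pair vs 0 in the high-spin reference → 1 extra × P = 241 kJ/mol.
Net CFSE = -451 + 241 = -210 kJ/mol.

-210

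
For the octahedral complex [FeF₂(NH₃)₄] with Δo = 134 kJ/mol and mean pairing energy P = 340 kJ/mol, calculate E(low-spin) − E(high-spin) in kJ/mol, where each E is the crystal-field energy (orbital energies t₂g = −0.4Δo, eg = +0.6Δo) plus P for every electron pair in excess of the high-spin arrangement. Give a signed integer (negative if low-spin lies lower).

Ligand charges: 2×(-1) from F⁻ and 4×(+0) from NH₃ sum to -2; with overall charge +0, Fe is +2.
Fe sits in group 8; removing 2 electrons leaves Fe²⁺ with 8 − 2 = 6 d electrons.
In the high-spin limit (t₂g⁴ eg²) the orbital term is -0.4Δo = -54 kJ/mol, with no excess pairing.
Low-spin t₂g⁶ eg⁰ gives -2.4Δo = -322 kJ/mol, but forming 2 extra pairs costs 2P = 680 kJ/mol, so E(LS) = -322 + 680 = 358 kJ/mol.
The difference is 358 − (-54) = 412 kJ/mol, so high-spin lies lower.

412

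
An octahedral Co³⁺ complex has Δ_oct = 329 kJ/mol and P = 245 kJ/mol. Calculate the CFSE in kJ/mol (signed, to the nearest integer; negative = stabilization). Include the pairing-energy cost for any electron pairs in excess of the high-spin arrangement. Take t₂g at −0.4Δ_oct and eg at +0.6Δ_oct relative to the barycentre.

Co is in group 9, so Co³⁺ is d⁶ (9 − 3 = 6).
Here Δ_oct > P (329 > 245), so the low-spin state is favoured.
Configuration: t₂g⁶ eg⁰.
Orbital CFSE = -2.4Δ_oct = -2.4 × 329 = -790 kJ/mol.
Excess pairs vs high-spin: 3 − 1 = 2; pairing cost = +490 kJ/mol.
Net CFSE = -790 + 490 = -300 kJ/mol.

-300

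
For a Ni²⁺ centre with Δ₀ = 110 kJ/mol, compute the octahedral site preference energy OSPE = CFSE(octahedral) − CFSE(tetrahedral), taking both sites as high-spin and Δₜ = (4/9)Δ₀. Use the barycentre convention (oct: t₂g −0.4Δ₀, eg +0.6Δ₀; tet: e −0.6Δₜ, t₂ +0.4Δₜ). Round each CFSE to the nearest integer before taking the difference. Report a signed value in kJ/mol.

-93

Ni²⁺: group 10, so d-count = 10 − 2 = 8.
Octahedral high-spin t₂g⁶ eg²: CFSE = -1.2 × 110 = -132 kJ/mol.
Tetrahedral: e⁴ t₂⁴, CFSE = 4(−0.6) + 4(+0.4) = -0.8Δₜ = -0.8 × (4/9) × 110 = -39 kJ/mol.
Subtracting, OSPE = -132 − (-39) = -93 kJ/mol.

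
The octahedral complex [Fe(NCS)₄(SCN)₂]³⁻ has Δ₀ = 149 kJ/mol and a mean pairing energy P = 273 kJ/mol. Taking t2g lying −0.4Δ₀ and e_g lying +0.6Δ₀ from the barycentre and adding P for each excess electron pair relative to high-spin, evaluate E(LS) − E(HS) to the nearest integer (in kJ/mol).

Ligand charges: 4×(-1) from NCS⁻ and 2×(-1) from SCN⁻ sum to -6; with overall charge -3, Fe is +3.
Group 8 minus oxidation state +3 gives a d⁵ configuration for Fe³⁺.
In the high-spin limit (t2g^3 e_g^2) the orbital term is 0.0Δ₀ = 0 kJ/mol, with no excess pairing.
For low-spin the configuration is t2g^5 e_g^0: orbital energy -2.0 × 149 = -298 kJ/mol, and 2 additional pairs relative to high-spin add 546 kJ/mol, giving 248 kJ/mol.
The difference is 248 − (0) = 248 kJ/mol, so high-spin lies lower.

248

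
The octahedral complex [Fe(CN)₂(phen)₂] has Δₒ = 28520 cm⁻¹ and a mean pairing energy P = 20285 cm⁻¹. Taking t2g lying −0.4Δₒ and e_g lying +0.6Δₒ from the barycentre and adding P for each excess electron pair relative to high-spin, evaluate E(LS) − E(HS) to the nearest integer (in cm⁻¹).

-16470

Ligand charges: 2×(-1) from CN⁻ and 2×(+0) from phen sum to -2; with overall charge +0, Fe is +2.
Fe²⁺: group 8, so d-count = 8 − 2 = 6.
High-spin d⁶ fills as t2g^4 e_g^2 with CFSE 4(−0.4) + 2(+0.6) = -0.4Δₒ = -11408 cm⁻¹.
For low-spin the configuration is t2g^6 e_g^0: orbital energy -2.4 × 28520 = -68448 cm⁻¹, and 2 additional pairs relative to high-spin add 40570 cm⁻¹, giving -27878 cm⁻¹.
E(LS) − E(HS) = -27878 − (-11408) = -16470 cm⁻¹.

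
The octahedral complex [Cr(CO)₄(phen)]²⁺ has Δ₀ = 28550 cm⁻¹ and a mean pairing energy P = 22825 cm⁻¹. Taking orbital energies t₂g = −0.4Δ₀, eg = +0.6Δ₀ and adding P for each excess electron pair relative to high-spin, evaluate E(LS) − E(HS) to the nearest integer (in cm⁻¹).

Ligand charges: 4×(+0) from CO and 1×(+0) from phen sum to +0; with overall charge +2, Cr is +2.
Cr sits in group 6; removing 2 electrons leaves Cr²⁺ with 6 − 2 = 4 d electrons.
High-spin d⁴ fills as t₂g³ eg¹ with CFSE 3(−0.4) + 1(+0.6) = -0.6Δ₀ = -17130 cm⁻¹.
For low-spin the configuration is t₂g⁴ eg⁰: orbital energy -1.6 × 28550 = -45680 cm⁻¹, and 1 additional pair relative to high-spin adds 22825 cm⁻¹, giving -22855 cm⁻¹.
The difference is -22855 − (-17130) = -5725 cm⁻¹, so low-spin lies lower.

-5725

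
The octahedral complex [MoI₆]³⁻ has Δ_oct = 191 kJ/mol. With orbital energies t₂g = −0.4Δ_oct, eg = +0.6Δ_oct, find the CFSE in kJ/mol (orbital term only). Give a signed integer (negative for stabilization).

Each I⁻ contributes -1; 6 × (-1) = -6. With overall charge -3, Mo is in the +3 oxidation state.
Mo sits in group 6; removing 3 electrons leaves Mo³⁺ with 6 − 3 = 3 d electrons.
Configuration: t₂g³ eg⁰.
CFSE(orbital) = 3×(-0.4Δ_oct) + 0×(0.6Δ_oct) = -1.2Δ_oct; with Δ_oct = 191 kJ/mol that is -229 kJ/mol.

-229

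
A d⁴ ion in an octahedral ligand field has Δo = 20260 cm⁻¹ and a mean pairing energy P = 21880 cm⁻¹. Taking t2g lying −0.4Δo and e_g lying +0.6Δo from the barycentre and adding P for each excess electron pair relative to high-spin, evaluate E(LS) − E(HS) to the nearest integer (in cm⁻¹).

In the high-spin limit (t2g^3 e_g^1) the orbital term is -0.6Δo = -12156 cm⁻¹, with no excess pairing.
Low-spin t2g^4 e_g^0 gives -1.6Δo = -32416 cm⁻¹, but forming 1 extra pair costs 1P = 21880 cm⁻¹, so E(LS) = -32416 + 21880 = -10536 cm⁻¹.
Thus E(LS) − E(HS) = 1620 cm⁻¹.

1620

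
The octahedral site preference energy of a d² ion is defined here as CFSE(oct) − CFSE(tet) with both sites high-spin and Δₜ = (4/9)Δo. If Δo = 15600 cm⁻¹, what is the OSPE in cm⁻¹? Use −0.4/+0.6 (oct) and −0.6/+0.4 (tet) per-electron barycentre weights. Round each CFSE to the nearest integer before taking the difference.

Octahedral (high-spin): t₂g² eg⁰, CFSE = 2(−0.4) + 0(+0.6) = -0.8Δo = -0.8 × 15600 = -12480 cm⁻¹.
Tetrahedral e² t₂⁰ gives -1.2Δₜ = -1.2 × (4/9) × 15600 = -8320 cm⁻¹.
OSPE = -12480 − (-8320) = -4160 cm⁻¹.

-4160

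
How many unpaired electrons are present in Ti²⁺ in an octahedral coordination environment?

Ti is in group 4, so Ti²⁺ is d² (4 − 2 = 2).
For octahedral d² the high- and low-spin configurations coincide.
Configuration: t2g^2 e_g^0, giving 2 unpaired electrons.

2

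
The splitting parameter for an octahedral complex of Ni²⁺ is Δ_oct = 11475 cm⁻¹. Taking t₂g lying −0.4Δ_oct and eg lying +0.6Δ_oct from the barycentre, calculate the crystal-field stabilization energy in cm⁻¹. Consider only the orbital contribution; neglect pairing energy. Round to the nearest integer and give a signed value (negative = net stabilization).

Ni²⁺: group 10, so d-count = 10 − 2 = 8.
For octahedral d⁸ the high- and low-spin configurations coincide.
Configuration: t₂g⁶ eg².
CFSE(orbital) = 6×(-0.4Δ_oct) + 2×(0.6Δ_oct) = -1.2Δ_oct; with Δ_oct = 11475 cm⁻¹ that is -13770 cm⁻¹.

-13770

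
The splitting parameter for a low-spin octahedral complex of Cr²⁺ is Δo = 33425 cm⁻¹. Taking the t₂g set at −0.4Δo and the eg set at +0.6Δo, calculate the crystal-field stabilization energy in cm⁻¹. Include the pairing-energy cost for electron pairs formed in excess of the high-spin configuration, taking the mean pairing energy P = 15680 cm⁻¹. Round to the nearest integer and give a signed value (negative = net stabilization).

Cr sits in group 6; removing 2 electrons leaves Cr²⁺ with 6 − 2 = 4 d electrons.
Electron filling gives t₂g⁴ eg⁰.
CFSE(orbital) = 4×(-0.4Δo) + 0×(0.6Δo) = -1.6Δo; with Δo = 33425 cm⁻¹ that is -53480 cm⁻¹.
Pairing penalty: 1 pair vs 0 in the high-spin reference → 1 extra × P = 15680 cm⁻¹.
Net CFSE = -53480 + 15680 = -37800 cm⁻¹.

-37800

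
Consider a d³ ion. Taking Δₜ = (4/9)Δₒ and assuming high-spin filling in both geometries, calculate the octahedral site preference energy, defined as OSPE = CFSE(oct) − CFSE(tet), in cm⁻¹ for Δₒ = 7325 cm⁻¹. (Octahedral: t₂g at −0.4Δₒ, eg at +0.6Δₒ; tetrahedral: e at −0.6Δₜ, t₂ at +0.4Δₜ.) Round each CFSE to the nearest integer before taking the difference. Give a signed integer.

-6186

In an octahedral site d³ (HS) is t₂g³ eg⁰, giving CFSE(oct) = -1.2Δₒ = -8790 cm⁻¹.
Tetrahedral e² t₂¹ gives -0.8Δₜ = -0.8 × (4/9) × 7325 = -2604 cm⁻¹.
Subtracting, OSPE = -8790 − (-2604) = -6186 cm⁻¹.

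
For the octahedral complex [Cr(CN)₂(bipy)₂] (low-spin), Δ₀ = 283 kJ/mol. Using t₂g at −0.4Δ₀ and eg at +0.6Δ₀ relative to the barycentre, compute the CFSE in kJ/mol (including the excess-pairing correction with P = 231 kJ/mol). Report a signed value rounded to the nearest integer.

Ligand charges: 2×(-1) from CN⁻ and 2×(+0) from bipy sum to -2; with overall charge +0, Cr is +2.
Cr²⁺: group 6, so d-count = 6 − 2 = 4.
Electron filling gives t₂g⁴ eg⁰.
The orbital stabilization is -1.6Δ₀ = -1.6 × 283 = -453 kJ/mol.
Relative to high-spin t₂g³ eg¹ (0 paired), the low-spin configuration has 1 additional pair, contributing +1 × 231 = +231 kJ/mol.
Net CFSE = -453 + 231 = -222 kJ/mol.

-222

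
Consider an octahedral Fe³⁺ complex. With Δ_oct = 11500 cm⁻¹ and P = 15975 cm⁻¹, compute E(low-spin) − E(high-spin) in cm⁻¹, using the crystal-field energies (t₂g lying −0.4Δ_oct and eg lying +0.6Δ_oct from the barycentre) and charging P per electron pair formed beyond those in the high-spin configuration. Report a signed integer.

Fe is in group 8, so Fe³⁺ is d⁵ (8 − 3 = 5).
High-spin d⁵ fills as t₂g³ eg² with CFSE 3(−0.4) + 2(+0.6) = 0.0Δ_oct = 0 cm⁻¹.
Low-spin t₂g⁵ eg⁰ gives -2.0Δ_oct = -23000 cm⁻¹, but forming 2 extra pairs costs 2P = 31950 cm⁻¹, so E(LS) = -23000 + 31950 = 8950 cm⁻¹.
E(LS) − E(HS) = 8950 − (0) = 8950 cm⁻¹.

8950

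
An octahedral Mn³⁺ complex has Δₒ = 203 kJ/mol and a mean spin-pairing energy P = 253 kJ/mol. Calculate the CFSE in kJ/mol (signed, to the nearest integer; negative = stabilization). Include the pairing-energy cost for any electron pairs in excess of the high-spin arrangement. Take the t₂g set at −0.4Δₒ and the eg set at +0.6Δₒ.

Group 7 minus oxidation state +3 gives a d⁴ configuration for Mn³⁺.
With Δₒ < P the complex is high-spin.
Configuration: t₂g³ eg¹.
Orbital CFSE = -0.6Δₒ = -0.6 × 203 = -122 kJ/mol.
High-spin has no excess pairs, so no pairing correction applies.

-122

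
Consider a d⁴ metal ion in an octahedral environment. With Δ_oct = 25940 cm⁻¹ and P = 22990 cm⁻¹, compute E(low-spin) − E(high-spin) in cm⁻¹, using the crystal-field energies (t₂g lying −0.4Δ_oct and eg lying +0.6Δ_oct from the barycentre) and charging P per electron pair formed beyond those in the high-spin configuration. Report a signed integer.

-2950

High-spin d⁴ fills as t₂g³ eg¹ with CFSE 3(−0.4) + 1(+0.6) = -0.6Δ_oct = -15564 cm⁻¹.
Low-spin t₂g⁴ eg⁰ gives -1.6Δ_oct = -41504 cm⁻¹, but forming 1 extra pair costs 1P = 22990 cm⁻¹, so E(LS) = -41504 + 22990 = -18514 cm⁻¹.
Thus E(LS) − E(HS) = -2950 cm⁻¹.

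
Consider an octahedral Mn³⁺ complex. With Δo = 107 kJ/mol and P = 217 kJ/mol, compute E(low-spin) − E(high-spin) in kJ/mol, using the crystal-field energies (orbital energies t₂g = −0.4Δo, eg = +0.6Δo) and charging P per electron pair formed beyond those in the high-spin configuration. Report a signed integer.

110

Group 7 minus oxidation state +3 gives a d⁴ configuration for Mn³⁺.
High-spin d⁴ fills as t₂g³ eg¹ with CFSE 3(−0.4) + 1(+0.6) = -0.6Δo = -64 kJ/mol.
Low-spin: t₂g⁴ eg⁰, orbital CFSE = -1.6Δo = -171 kJ/mol; plus 1 excess pair × P = +217 kJ/mol; total 46 kJ/mol.
E(LS) − E(HS) = 46 − (-64) = 110 kJ/mol.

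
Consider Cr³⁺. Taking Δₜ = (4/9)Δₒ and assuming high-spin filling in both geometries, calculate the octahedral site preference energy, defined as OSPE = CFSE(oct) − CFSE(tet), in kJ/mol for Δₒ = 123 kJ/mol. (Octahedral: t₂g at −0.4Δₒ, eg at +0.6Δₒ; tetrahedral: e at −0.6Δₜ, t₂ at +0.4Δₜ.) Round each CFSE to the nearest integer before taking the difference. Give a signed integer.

Cr sits in group 6; removing 3 electrons leaves Cr³⁺ with 6 − 3 = 3 d electrons.
In an octahedral site d³ (HS) is t₂g³ eg⁰, giving CFSE(oct) = -1.2Δₒ = -148 kJ/mol.
In a tetrahedral site the filling is e² t₂¹: CFSE(tet) = -0.8Δₜ = -0.8 × (4/9)(123) = -44 kJ/mol.
OSPE = CFSE(oct) − CFSE(tet) = -148 − (-44) = -104 kJ/mol.

-104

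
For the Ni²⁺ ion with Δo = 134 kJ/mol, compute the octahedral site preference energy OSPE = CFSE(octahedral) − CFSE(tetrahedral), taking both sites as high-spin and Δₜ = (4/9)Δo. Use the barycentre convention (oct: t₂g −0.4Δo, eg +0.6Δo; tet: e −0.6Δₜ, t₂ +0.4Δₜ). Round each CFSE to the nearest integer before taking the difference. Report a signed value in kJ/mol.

Group 10 minus oxidation state +2 gives a d⁸ configuration for Ni²⁺.
In an octahedral site d⁸ (HS) is t2g^6 e_g^2, giving CFSE(oct) = -1.2Δo = -161 kJ/mol.
Tetrahedral e^4 t2^4 gives -0.8Δₜ = -0.8 × (4/9) × 134 = -48 kJ/mol.
Subtracting, OSPE = -161 − (-48) = -113 kJ/mol.

-113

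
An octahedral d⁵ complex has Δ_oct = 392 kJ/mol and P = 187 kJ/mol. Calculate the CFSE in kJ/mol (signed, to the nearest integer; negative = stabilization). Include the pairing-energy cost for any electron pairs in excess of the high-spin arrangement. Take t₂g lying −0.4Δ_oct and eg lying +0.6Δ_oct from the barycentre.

-410

Here Δ_oct > P (392 > 187), so the low-spin state is favoured.
Configuration: t₂g⁵ eg⁰.
Orbital CFSE = -2.0Δ_oct = -2.0 × 392 = -784 kJ/mol.
Excess pairs vs high-spin: 2 − 0 = 2; pairing cost = +374 kJ/mol.
Net CFSE = -784 + 374 = -410 kJ/mol.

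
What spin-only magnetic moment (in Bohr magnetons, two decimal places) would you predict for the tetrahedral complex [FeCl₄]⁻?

5.92 Bohr magnetons

Each Cl⁻ contributes -1; 4 × (-1) = -4. With overall charge -1, Fe is in the +3 oxidation state.
Fe is in group 8, so Fe³⁺ is d⁵ (8 − 3 = 5).
With tetrahedral geometry the complex is necessarily high-spin.
Configuration: e^2 t2^3 → 5 unpaired electrons.
μ(spin-only) = √[5(5+2)] = √35 ≈ 5.92 Bohr magnetons.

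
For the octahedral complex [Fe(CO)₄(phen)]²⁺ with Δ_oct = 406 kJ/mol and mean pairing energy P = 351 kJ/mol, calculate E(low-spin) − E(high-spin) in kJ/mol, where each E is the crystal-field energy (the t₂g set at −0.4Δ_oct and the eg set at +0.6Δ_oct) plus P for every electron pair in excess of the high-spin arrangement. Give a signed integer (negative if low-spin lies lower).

Ligand charges: 4×(+0) from CO and 1×(+0) from phen sum to +0; with overall charge +2, Fe is +2.
Group 8 minus oxidation state +2 gives a d⁶ configuration for Fe²⁺.
High-spin d⁶ fills as t₂g⁴ eg² with CFSE 4(−0.4) + 2(+0.6) = -0.4Δ_oct = -162 kJ/mol.
Low-spin: t₂g⁶ eg⁰, orbital CFSE = -2.4Δ_oct = -974 kJ/mol; plus 2 excess pairs × P = +702 kJ/mol; total -272 kJ/mol.
E(LS) − E(HS) = -272 − (-162) = -110 kJ/mol.

-110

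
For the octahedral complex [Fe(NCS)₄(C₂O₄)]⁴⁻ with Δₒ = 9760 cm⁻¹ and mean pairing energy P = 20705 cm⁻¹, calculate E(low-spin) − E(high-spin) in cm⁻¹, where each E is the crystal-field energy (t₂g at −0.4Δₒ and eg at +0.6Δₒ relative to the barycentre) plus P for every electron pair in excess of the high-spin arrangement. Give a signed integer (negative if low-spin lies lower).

Ligand charges: 4×(-1) from NCS⁻ and 1×(-2) from C₂O₄²⁻ sum to -6; with overall charge -4, Fe is +2.
Group 8 minus oxidation state +2 gives a d⁶ configuration for Fe²⁺.
High-spin d⁶ fills as t₂g⁴ eg² with CFSE 4(−0.4) + 2(+0.6) = -0.4Δₒ = -3904 cm⁻¹.
Low-spin: t₂g⁶ eg⁰, orbital CFSE = -2.4Δₒ = -23424 cm⁻¹; plus 2 excess pairs × P = +41410 cm⁻¹; total 17986 cm⁻¹.
The difference is 17986 − (-3904) = 21890 cm⁻¹, so high-spin lies lower.

21890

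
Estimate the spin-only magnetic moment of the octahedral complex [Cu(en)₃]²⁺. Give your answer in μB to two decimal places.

en is neutral, so the +2 overall charge sits on Cu: oxidation state +2.
Cu²⁺: group 11, so d-count = 11 − 2 = 9.
For octahedral d⁹ the high- and low-spin configurations coincide.
Configuration: t2g^6 e_g^3 → 1 unpaired electron.
μ(spin-only) = √[1(1+2)] = √3 ≈ 1.73 μB.

1.73 μB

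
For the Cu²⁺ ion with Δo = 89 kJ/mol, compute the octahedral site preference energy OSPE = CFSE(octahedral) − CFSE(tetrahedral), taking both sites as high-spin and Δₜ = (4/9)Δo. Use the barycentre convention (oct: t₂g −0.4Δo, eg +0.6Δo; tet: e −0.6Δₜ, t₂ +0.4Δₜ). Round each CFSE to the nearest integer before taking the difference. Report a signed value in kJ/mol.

Cu sits in group 11; removing 2 electrons leaves Cu²⁺ with 11 − 2 = 9 d electrons.
In an octahedral site d⁹ (HS) is t2g^6 e_g^3, giving CFSE(oct) = -0.6Δo = -53 kJ/mol.
Tetrahedral: e^4 t2^5, CFSE = 4(−0.6) + 5(+0.4) = -0.4Δₜ = -0.4 × (4/9) × 89 = -16 kJ/mol.
OSPE = -53 − (-16) = -37 kJ/mol.

-37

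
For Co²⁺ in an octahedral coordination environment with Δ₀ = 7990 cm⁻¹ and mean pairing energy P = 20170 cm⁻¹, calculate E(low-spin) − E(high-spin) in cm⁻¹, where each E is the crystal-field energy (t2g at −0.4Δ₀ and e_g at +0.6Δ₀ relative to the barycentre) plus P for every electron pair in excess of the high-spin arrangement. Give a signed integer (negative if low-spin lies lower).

Co²⁺: group 9, so d-count = 9 − 2 = 7.
High-spin: t2g^5 e_g^2, CFSE = -0.8Δ₀ = -6392 cm⁻¹.
Low-spin: t2g^6 e_g^1, orbital CFSE = -1.8Δ₀ = -14382 cm⁻¹; plus 1 excess pair × P = +20170 cm⁻¹; total 5788 cm⁻¹.
Thus E(LS) − E(HS) = 12180 cm⁻¹.

12180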